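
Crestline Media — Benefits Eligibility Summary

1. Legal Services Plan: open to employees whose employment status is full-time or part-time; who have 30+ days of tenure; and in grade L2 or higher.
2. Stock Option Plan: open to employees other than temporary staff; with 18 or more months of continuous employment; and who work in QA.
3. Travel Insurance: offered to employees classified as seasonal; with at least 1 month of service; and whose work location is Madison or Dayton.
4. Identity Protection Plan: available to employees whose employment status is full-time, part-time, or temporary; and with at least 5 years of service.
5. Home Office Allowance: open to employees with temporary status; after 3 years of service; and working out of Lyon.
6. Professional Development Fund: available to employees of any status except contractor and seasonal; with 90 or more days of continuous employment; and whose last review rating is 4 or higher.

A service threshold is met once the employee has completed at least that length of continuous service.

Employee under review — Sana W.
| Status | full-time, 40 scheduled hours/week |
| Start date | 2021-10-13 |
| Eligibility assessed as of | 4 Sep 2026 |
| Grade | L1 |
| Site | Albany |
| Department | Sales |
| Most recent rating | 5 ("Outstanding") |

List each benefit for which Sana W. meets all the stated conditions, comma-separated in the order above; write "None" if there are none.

Service from 2021-10-13 to 4 Sep 2026: 1787 days.
Legal Services Plan — status full-time ✓; service 1787 days ≥ 30 days ✓; grade L1 < L2 ✗ → not eligible.
Stock Option Plan — status full-time ✓ (not excluded); service 1787 days ≥ 18 months (≈540 days) ✓; dept Sales ✗ → not eligible.
Travel Insurance — status full-time ✗ (requires seasonal) → not eligible.
Identity Protection Plan — status full-time ✓; service 1787 days < 5 years (≈1825 days) ✗ → not eligible.
Home Office Allowance — status full-time ✗ (requires temporary) → not eligible.
Professional Development Fund — status full-time ✓ (not excluded); service 1787 days ≥ 90 days ✓; rating 5 ≥ 4 ✓ → eligible.

Professional Development Fund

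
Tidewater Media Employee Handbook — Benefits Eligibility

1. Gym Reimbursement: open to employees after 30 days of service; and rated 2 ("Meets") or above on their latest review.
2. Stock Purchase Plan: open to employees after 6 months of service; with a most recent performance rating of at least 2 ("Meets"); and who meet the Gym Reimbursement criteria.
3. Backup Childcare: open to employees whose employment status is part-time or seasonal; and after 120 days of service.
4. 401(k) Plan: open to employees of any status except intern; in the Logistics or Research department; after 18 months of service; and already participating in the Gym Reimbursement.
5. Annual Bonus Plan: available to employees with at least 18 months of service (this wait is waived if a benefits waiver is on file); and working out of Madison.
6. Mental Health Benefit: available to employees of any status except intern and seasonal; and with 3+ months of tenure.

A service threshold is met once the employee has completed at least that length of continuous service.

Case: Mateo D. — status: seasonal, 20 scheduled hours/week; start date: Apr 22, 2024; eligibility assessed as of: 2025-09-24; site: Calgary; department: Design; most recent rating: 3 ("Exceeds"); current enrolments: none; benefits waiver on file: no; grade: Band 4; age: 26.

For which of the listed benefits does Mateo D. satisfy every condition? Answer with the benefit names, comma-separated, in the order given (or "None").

Service from Apr 22, 2024 to 2025-09-24: 520 days.
Gym Reimbursement — service 520 days ≥ 30 days ✓; rating 3 ≥ 2 ✓ → eligible.
Stock Purchase Plan — service 520 days ≥ 6 months (≈180 days) ✓; rating 3 ≥ 2 ✓; eligible for Gym Reimbursement ✓ → eligible.
Backup Childcare — status seasonal ✓; service 520 days ≥ 120 days ✓ → eligible.
401(k) Plan — status seasonal ✓ (not excluded); dept Design ✗ → not eligible.
Annual Bonus Plan — no waiver, service 520 days < 18 months (≈540 days) ✗ → not eligible.
Mental Health Benefit — status seasonal ✗ (excluded) → not eligible.

Gym Reimbursement, Stock Purchase Plan, Backup Childcare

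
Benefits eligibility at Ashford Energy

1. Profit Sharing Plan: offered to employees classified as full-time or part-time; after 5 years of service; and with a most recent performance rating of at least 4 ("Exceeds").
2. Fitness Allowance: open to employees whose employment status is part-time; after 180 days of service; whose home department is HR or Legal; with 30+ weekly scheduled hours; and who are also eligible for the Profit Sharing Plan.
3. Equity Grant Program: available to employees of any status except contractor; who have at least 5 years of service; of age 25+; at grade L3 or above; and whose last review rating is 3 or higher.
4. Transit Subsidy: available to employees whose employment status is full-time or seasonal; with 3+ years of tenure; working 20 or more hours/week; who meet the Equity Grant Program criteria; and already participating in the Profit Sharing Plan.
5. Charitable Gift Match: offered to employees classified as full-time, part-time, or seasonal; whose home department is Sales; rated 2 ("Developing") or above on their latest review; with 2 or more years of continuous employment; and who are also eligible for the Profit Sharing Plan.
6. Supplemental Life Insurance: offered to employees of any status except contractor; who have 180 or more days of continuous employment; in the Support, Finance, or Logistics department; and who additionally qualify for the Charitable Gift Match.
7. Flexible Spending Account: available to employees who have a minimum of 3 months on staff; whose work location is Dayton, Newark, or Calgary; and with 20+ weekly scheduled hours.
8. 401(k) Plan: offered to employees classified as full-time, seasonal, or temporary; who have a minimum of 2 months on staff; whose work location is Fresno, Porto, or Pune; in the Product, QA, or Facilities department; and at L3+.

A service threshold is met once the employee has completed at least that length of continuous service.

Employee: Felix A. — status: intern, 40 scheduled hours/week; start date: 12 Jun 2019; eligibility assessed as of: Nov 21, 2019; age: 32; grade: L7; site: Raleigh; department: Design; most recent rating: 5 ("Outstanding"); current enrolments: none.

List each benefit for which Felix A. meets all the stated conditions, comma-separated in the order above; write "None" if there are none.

Service from 12 Jun 2019 to Nov 21, 2019: 162 days.
Profit Sharing Plan — status intern ✗ (requires full-time or part-time) → not eligible.
Fitness Allowance — status intern ✗ (requires part-time) → not eligible.
Equity Grant Program — status intern ✓ (not excluded); service 162 days < 5 years (≈1825 days) ✗ → not eligible.
Transit Subsidy — status intern ✗ (requires full-time or seasonal) → not eligible.
Charitable Gift Match — status intern ✗ (requires full-time, part-time, or seasonal) → not eligible.
Supplemental Life Insurance — status intern ✓ (not excluded); service 162 days < 180 days ✗ → not eligible.
Flexible Spending Account — service 162 days ≥ 3 months (≈90 days) ✓; site Raleigh ✗ (not Dayton, Newark, or Calgary) → not eligible.
401(k) Plan — status intern ✗ (requires full-time, seasonal, or temporary) → not eligible.

None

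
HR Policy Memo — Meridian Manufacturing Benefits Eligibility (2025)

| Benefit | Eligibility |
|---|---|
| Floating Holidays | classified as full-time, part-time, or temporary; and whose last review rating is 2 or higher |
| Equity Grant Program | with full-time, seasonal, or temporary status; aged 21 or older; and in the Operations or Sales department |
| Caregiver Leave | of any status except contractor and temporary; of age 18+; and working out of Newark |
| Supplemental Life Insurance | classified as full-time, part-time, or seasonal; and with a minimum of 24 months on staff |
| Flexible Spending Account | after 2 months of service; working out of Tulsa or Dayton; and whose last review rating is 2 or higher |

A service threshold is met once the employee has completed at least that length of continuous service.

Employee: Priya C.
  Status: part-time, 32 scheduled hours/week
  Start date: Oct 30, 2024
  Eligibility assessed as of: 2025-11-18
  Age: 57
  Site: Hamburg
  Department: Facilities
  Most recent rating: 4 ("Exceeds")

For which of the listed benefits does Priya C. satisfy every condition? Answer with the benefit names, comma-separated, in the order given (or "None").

Service from Oct 30, 2024 to 2025-11-18: 384 days.
Floating Holidays — status part-time ✓; rating 4 ≥ 2 ✓ → eligible.
Equity Grant Program — status part-time ✗ (requires full-time, seasonal, or temporary) → not eligible.
Caregiver Leave — status part-time ✓ (not excluded); age 57 ≥ 18 ✓; site Hamburg ✗ (not Newark) → not eligible.
Supplemental Life Insurance — status part-time ✓; service 384 days < 24 months (≈720 days) ✗ → not eligible.
Flexible Spending Account — service 384 days ≥ 2 months (≈60 days) ✓; site Hamburg ✗ (not Tulsa or Dayton) → not eligible.

Floating Holidays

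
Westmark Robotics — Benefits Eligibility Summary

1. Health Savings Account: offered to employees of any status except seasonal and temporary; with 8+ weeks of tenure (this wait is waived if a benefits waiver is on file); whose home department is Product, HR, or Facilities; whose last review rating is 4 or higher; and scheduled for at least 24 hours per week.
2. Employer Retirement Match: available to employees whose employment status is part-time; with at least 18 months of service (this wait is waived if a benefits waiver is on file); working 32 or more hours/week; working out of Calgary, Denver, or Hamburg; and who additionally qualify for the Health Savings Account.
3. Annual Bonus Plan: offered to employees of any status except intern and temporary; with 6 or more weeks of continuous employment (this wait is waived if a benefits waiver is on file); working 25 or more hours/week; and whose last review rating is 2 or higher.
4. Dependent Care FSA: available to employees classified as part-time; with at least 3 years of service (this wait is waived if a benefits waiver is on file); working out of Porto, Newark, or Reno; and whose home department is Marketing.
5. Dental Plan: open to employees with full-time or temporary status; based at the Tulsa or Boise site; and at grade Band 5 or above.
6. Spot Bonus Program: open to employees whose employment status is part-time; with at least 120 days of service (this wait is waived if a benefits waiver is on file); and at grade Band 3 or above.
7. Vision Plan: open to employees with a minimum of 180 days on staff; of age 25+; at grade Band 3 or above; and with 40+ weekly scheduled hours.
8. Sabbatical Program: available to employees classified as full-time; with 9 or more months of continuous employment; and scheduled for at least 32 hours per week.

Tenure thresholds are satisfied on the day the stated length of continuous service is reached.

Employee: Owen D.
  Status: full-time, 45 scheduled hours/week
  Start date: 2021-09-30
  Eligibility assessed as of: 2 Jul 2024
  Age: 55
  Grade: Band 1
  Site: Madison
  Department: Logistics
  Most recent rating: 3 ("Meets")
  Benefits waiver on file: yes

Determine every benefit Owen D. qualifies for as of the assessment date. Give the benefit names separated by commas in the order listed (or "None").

Annual Bonus Plan, Sabbatical Program

Service from 2021-09-30 to 2 Jul 2024: 1006 days.
Health Savings Account — status full-time ✓ (not excluded); benefits waiver on file ✓; dept Logistics ✗ → not eligible.
Employer Retirement Match — status full-time ✗ (requires part-time) → not eligible.
Annual Bonus Plan — status full-time ✓ (not excluded); benefits waiver on file ✓; 45 hrs/wk ≥ 25 ✓; rating 3 ≥ 2 ✓ → eligible.
Dependent Care FSA — status full-time ✗ (requires part-time) → not eligible.
Dental Plan — status full-time ✓; site Madison ✗ (not Tulsa or Boise) → not eligible.
Spot Bonus Program — status full-time ✗ (requires part-time) → not eligible.
Vision Plan — service 1006 days ≥ 180 days ✓; age 55 ≥ 25 ✓; grade Band 1 < Band 3 ✗ → not eligible.
Sabbatical Program — status full-time ✓; service 1006 days ≥ 9 months (≈270 days) ✓; 45 hrs/wk ≥ 32 ✓ → eligible.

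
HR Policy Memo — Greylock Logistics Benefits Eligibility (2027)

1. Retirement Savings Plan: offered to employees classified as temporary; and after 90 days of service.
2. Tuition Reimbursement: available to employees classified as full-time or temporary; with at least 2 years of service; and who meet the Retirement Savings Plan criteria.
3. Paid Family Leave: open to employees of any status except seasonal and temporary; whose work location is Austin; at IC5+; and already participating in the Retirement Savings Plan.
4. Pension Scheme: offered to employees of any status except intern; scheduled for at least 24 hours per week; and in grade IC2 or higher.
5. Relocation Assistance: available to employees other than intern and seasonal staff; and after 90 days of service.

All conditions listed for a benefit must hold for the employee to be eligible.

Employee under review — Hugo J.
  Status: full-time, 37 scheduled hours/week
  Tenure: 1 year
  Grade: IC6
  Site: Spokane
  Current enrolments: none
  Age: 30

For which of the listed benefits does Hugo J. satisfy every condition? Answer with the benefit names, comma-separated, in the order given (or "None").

Retirement Savings Plan — status full-time ✗ (requires temporary) → not eligible.
Tuition Reimbursement — status full-time ✓; service 1 year < 2 years ✗ → not eligible.
Paid Family Leave — status full-time ✓ (not excluded); site Spokane ✗ (not Austin) → not eligible.
Pension Scheme — status full-time ✓ (not excluded); 37 hrs/wk ≥ 24 ✓; grade IC6 ≥ IC2 ✓ → eligible.
Relocation Assistance — status full-time ✓ (not excluded); service 1 year ≥ 90 days ✓ → eligible.

Pension Scheme, Relocation Assistance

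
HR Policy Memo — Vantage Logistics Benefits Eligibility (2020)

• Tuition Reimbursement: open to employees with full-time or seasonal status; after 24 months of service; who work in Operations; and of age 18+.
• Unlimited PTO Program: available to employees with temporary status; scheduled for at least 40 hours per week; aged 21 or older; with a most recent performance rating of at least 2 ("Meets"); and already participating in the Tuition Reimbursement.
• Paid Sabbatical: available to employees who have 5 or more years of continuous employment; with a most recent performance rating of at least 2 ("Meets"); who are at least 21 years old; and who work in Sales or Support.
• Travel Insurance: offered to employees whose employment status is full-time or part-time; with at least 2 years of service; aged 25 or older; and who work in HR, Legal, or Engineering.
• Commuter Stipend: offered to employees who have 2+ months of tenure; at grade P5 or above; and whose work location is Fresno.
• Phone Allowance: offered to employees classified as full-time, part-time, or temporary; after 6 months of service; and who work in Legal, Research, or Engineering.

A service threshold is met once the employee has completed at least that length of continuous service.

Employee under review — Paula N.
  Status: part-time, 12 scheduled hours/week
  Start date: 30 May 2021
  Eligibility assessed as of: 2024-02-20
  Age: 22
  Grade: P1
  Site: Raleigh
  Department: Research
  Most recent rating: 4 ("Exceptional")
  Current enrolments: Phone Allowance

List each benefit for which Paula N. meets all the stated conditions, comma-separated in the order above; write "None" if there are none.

Service from 30 May 2021 to 2024-02-20: 996 days.
Tuition Reimbursement — status part-time ✗ (requires full-time or seasonal) → not eligible.
Unlimited PTO Program — status part-time ✗ (requires temporary) → not eligible.
Paid Sabbatical — service 996 days < 5 years (≈1825 days) ✗ → not eligible.
Travel Insurance — status part-time ✓; service 996 days ≥ 2 years (≈730 days) ✓; age 22 < 25 ✗ → not eligible.
Commuter Stipend — service 996 days ≥ 2 months (≈60 days) ✓; grade P1 < P5 ✗ → not eligible.
Phone Allowance — status part-time ✓; service 996 days ≥ 6 months (≈180 days) ✓; dept Research ✓ → eligible.

Phone Allowance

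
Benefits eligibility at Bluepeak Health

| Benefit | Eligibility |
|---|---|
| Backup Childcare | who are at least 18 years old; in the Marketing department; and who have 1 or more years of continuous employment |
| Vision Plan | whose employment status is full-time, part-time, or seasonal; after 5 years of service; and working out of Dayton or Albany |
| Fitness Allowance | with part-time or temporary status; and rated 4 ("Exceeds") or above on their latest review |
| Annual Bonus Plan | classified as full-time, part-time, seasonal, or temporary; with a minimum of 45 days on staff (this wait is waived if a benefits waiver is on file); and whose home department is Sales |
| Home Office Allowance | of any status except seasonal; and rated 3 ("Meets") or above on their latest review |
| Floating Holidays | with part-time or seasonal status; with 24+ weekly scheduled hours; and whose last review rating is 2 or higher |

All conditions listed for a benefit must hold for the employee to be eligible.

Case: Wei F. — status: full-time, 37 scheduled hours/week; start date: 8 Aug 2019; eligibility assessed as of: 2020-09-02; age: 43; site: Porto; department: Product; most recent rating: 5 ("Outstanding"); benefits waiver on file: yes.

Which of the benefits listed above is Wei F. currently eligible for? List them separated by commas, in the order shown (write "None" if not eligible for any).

Service from 8 Aug 2019 to 2020-09-02: 391 days.
Backup Childcare — age 43 ≥ 18 ✓; dept Product ✗ → not eligible.
Vision Plan — status full-time ✓; service 391 days < 5 years (≈1825 days) ✗ → not eligible.
Fitness Allowance — status full-time ✗ (requires part-time or temporary) → not eligible.
Annual Bonus Plan — status full-time ✓; benefits waiver on file ✓; dept Product ✗ → not eligible.
Home Office Allowance — status full-time ✓ (not excluded); rating 5 ≥ 3 ✓ → eligible.
Floating Holidays — status full-time ✗ (requires part-time or seasonal) → not eligible.

Home Office Allowance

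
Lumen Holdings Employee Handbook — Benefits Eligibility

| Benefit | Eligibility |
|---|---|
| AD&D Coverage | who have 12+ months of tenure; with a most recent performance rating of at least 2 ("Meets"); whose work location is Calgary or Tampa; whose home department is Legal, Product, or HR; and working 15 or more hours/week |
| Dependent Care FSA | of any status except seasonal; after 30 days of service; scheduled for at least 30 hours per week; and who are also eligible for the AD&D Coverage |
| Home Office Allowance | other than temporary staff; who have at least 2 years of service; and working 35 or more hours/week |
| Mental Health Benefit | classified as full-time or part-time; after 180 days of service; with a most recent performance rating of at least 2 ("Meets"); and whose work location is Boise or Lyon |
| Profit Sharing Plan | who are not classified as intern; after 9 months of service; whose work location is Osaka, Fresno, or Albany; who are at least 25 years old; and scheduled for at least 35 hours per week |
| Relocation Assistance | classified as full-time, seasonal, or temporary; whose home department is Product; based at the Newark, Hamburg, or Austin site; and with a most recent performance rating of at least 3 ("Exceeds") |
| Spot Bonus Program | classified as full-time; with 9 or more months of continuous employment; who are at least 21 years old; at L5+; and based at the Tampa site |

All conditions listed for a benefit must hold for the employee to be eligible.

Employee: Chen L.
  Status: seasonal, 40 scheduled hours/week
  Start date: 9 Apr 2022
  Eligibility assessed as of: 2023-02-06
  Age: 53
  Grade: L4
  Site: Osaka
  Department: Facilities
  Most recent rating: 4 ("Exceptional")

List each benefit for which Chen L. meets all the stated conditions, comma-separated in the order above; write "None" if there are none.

Profit Sharing Plan

Service from 9 Apr 2022 to 2023-02-06: 303 days.
AD&D Coverage — service 303 days < 12 months (≈360 days) ✗ → not eligible.
Dependent Care FSA — status seasonal ✗ (excluded) → not eligible.
Home Office Allowance — status seasonal ✓ (not excluded); service 303 days < 2 years (≈730 days) ✗ → not eligible.
Mental Health Benefit — status seasonal ✗ (requires full-time or part-time) → not eligible.
Profit Sharing Plan — status seasonal ✓ (not excluded); service 303 days ≥ 9 months (≈270 days) ✓; site Osaka ✓; age 53 ≥ 25 ✓; 40 hrs/wk ≥ 35 ✓ → eligible.
Relocation Assistance — status seasonal ✓; dept Facilities ✗ → not eligible.
Spot Bonus Program — status seasonal ✗ (requires full-time) → not eligible.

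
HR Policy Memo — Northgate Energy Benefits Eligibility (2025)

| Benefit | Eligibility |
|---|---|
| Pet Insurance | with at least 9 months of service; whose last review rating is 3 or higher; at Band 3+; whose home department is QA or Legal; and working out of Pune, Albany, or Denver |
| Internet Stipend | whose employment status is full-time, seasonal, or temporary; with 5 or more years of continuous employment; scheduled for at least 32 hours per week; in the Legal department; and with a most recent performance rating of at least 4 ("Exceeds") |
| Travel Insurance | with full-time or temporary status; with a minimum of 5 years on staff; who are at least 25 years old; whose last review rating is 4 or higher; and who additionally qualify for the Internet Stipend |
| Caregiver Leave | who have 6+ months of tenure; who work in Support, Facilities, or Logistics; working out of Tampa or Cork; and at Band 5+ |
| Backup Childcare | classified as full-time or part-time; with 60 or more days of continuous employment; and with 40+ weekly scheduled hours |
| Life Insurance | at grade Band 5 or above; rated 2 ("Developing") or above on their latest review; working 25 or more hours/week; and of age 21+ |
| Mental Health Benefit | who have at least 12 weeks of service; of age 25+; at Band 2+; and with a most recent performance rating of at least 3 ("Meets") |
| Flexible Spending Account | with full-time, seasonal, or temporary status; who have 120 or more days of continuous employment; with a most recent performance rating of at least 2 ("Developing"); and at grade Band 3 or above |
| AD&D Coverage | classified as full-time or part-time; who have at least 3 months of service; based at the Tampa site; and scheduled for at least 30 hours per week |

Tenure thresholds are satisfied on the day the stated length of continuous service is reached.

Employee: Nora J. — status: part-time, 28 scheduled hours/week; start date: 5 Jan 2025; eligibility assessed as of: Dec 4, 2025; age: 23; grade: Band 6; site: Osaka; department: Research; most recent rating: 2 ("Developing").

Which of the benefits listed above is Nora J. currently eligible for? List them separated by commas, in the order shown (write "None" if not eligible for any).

Service from 5 Jan 2025 to Dec 4, 2025: 333 days.
Pet Insurance — service 333 days ≥ 9 months (≈270 days) ✓; rating 2 < 3 ✗ → not eligible.
Internet Stipend — status part-time ✗ (requires full-time, seasonal, or temporary) → not eligible.
Travel Insurance — status part-time ✗ (requires full-time or temporary) → not eligible.
Caregiver Leave — service 333 days ≥ 6 months (≈180 days) ✓; dept Research ✗ → not eligible.
Backup Childcare — status part-time ✓; service 333 days ≥ 60 days ✓; 28 hrs/wk < 40 ✗ → not eligible.
Life Insurance — grade Band 6 ≥ Band 5 ✓; rating 2 ≥ 2 ✓; 28 hrs/wk ≥ 25 ✓; age 23 ≥ 21 ✓ → eligible.
Mental Health Benefit — service 333 days ≥ 12 weeks (≈84 days) ✓; age 23 < 25 ✗ → not eligible.
Flexible Spending Account — status part-time ✗ (requires full-time, seasonal, or temporary) → not eligible.
AD&D Coverage — status part-time ✓; service 333 days ≥ 3 months (≈90 days) ✓; site Osaka ✗ (not Tampa) → not eligible.

Life Insurance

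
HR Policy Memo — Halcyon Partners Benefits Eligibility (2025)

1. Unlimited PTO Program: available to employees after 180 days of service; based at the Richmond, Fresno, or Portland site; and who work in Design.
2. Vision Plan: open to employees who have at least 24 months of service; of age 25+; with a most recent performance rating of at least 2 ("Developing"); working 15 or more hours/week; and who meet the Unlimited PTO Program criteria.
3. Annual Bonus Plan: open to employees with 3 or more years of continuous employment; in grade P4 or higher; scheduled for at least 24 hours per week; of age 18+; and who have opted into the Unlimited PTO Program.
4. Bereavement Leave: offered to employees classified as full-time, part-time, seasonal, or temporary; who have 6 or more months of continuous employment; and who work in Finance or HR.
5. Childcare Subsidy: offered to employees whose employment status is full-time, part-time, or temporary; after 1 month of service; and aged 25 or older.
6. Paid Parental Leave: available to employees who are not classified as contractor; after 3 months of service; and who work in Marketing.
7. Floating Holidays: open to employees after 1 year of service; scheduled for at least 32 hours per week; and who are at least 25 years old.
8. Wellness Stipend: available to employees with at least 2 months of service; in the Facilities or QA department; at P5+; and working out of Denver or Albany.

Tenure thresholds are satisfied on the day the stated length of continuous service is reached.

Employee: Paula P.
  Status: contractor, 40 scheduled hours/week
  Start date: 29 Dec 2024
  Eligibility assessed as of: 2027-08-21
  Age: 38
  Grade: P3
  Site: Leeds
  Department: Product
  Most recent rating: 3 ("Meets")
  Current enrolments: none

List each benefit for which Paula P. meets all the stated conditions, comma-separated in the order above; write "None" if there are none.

Floating Holidays

Service from 29 Dec 2024 to 2027-08-21: 965 days.
Unlimited PTO Program — service 965 days ≥ 180 days ✓; site Leeds ✗ (not Richmond, Fresno, or Portland) → not eligible.
Vision Plan — service 965 days ≥ 24 months (≈720 days) ✓; age 38 ≥ 25 ✓; rating 3 ≥ 2 ✓; 40 hrs/wk ≥ 15 ✓; not eligible for Unlimited PTO Program ✗ → not eligible.
Annual Bonus Plan — service 965 days < 3 years (≈1095 days) ✗ → not eligible.
Bereavement Leave — status contractor ✗ (requires full-time, part-time, seasonal, or temporary) → not eligible.
Childcare Subsidy — status contractor ✗ (requires full-time, part-time, or temporary) → not eligible.
Paid Parental Leave — status contractor ✗ (excluded) → not eligible.
Floating Holidays — service 965 days ≥ 1 year (≈365 days) ✓; 40 hrs/wk ≥ 32 ✓; age 38 ≥ 25 ✓ → eligible.
Wellness Stipend — service 965 days ≥ 2 months (≈60 days) ✓; dept Product ✗ → not eligible.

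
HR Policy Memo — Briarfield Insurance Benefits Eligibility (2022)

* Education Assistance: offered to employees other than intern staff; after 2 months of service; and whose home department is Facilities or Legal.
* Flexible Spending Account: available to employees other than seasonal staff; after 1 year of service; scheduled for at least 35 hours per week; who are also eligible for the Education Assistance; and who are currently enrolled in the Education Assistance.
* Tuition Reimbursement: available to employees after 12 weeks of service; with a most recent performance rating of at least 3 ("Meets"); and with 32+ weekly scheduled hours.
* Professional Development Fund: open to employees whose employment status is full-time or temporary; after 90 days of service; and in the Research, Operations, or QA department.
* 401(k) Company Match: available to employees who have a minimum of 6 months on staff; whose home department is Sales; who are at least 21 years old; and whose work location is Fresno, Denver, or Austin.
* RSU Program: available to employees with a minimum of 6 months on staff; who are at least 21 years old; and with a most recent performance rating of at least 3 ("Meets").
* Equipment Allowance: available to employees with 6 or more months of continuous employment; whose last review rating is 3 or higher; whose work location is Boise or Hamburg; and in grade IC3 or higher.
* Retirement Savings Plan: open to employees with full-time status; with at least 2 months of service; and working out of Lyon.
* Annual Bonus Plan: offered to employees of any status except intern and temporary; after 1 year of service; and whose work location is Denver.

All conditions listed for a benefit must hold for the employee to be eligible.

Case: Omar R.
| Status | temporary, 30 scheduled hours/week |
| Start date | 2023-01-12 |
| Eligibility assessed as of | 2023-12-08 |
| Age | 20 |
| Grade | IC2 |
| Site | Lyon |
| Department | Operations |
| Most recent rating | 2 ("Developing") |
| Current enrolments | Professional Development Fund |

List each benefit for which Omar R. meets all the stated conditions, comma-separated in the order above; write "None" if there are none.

Professional Development Fund

Service from 2023-01-12 to 2023-12-08: 330 days.
Education Assistance — status temporary ✓ (not excluded); service 330 days ≥ 2 months (≈60 days) ✓; dept Operations ✗ → not eligible.
Flexible Spending Account — status temporary ✓ (not excluded); service 330 days < 1 year (≈365 days) ✗ → not eligible.
Tuition Reimbursement — service 330 days ≥ 12 weeks (≈84 days) ✓; rating 2 < 3 ✗ → not eligible.
Professional Development Fund — status temporary ✓; service 330 days ≥ 90 days ✓; dept Operations ✓ → eligible.
401(k) Company Match — service 330 days ≥ 6 months (≈180 days) ✓; dept Operations ✗ → not eligible.
RSU Program — service 330 days ≥ 6 months (≈180 days) ✓; age 20 < 21 ✗ → not eligible.
Equipment Allowance — service 330 days ≥ 6 months (≈180 days) ✓; rating 2 < 3 ✗ → not eligible.
Retirement Savings Plan — status temporary ✗ (requires full-time) → not eligible.
Annual Bonus Plan — status temporary ✗ (excluded) → not eligible.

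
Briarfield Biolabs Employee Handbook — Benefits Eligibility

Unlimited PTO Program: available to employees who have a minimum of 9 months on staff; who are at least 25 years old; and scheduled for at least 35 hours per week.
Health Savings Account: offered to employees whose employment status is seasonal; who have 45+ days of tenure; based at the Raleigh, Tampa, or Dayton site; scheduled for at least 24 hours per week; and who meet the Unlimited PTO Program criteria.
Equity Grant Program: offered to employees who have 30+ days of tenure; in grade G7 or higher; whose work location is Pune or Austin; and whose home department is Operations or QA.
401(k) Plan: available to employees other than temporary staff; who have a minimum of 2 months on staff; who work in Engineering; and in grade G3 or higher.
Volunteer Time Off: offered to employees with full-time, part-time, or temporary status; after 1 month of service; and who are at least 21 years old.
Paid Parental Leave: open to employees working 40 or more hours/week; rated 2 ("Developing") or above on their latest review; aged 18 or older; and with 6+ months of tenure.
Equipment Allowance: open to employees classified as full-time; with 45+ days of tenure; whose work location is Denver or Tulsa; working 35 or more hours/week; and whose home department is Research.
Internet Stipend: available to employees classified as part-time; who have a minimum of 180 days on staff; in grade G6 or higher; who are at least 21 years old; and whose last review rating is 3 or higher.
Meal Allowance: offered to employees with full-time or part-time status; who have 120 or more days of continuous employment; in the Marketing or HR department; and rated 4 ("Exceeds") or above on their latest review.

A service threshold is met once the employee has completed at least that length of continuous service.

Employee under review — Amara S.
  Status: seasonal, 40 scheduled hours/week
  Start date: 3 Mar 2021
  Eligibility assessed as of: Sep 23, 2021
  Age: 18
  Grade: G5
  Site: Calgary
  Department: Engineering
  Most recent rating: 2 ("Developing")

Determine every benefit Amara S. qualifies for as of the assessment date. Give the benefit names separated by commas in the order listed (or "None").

Service from 3 Mar 2021 to Sep 23, 2021: 204 days.
Unlimited PTO Program — service 204 days < 9 months (≈270 days) ✗ → not eligible.
Health Savings Account — status seasonal ✓; service 204 days ≥ 45 days ✓; site Calgary ✗ (not Raleigh, Tampa, or Dayton) → not eligible.
Equity Grant Program — service 204 days ≥ 30 days ✓; grade G5 < G7 ✗ → not eligible.
401(k) Plan — status seasonal ✓ (not excluded); service 204 days ≥ 2 months (≈60 days) ✓; dept Engineering ✓; grade G5 ≥ G3 ✓ → eligible.
Volunteer Time Off — status seasonal ✗ (requires full-time, part-time, or temporary) → not eligible.
Paid Parental Leave — 40 hrs/wk ≥ 40 ✓; rating 2 ≥ 2 ✓; age 18 ≥ 18 ✓; service 204 days ≥ 6 months (≈180 days) ✓ → eligible.
Equipment Allowance — status seasonal ✗ (requires full-time) → not eligible.
Internet Stipend — status seasonal ✗ (requires part-time) → not eligible.
Meal Allowance — status seasonal ✗ (requires full-time or part-time) → not eligible.

401(k) Plan, Paid Parental Leave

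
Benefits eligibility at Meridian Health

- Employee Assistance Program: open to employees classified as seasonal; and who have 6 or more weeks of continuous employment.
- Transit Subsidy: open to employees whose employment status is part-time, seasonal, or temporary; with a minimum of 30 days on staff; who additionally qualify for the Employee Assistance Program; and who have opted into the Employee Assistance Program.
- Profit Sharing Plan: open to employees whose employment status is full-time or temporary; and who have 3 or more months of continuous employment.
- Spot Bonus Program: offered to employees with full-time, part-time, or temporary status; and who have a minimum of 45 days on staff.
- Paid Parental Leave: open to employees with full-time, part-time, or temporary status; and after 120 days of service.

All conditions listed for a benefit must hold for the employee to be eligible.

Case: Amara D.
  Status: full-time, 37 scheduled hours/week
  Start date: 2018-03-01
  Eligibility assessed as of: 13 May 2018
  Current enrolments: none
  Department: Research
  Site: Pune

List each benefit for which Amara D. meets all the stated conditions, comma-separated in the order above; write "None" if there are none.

Service from 2018-03-01 to 13 May 2018: 73 days.
Employee Assistance Program — status full-time ✗ (requires seasonal) → not eligible.
Transit Subsidy — status full-time ✗ (requires part-time, seasonal, or temporary) → not eligible.
Profit Sharing Plan — status full-time ✓; service 73 days < 3 months (≈90 days) ✗ → not eligible.
Spot Bonus Program — status full-time ✓; service 73 days ≥ 45 days ✓ → eligible.
Paid Parental Leave — status full-time ✓; service 73 days < 120 days ✗ → not eligible.

Spot Bonus Program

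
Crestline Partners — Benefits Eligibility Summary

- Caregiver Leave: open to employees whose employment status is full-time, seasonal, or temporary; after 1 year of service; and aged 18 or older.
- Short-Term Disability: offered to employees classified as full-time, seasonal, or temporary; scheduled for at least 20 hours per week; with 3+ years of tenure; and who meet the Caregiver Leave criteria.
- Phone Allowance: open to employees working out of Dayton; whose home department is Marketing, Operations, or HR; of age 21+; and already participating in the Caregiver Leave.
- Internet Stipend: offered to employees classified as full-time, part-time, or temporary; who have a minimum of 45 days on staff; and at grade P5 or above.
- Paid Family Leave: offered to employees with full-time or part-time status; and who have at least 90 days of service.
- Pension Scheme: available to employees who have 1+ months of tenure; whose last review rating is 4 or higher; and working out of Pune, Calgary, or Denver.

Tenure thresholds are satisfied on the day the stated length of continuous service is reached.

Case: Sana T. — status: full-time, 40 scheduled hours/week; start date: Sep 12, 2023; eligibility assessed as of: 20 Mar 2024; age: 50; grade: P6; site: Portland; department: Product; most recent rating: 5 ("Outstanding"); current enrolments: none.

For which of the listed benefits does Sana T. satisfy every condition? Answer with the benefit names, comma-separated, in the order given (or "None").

Service from Sep 12, 2023 to 20 Mar 2024: 190 days.
Caregiver Leave — status full-time ✓; service 190 days < 1 year (≈365 days) ✗ → not eligible.
Short-Term Disability — status full-time ✓; 40 hrs/wk ≥ 20 ✓; service 190 days < 3 years (≈1095 days) ✗ → not eligible.
Phone Allowance — site Portland ✗ (not Dayton) → not eligible.
Internet Stipend — status full-time ✓; service 190 days ≥ 45 days ✓; grade P6 ≥ P5 ✓ → eligible.
Paid Family Leave — status full-time ✓; service 190 days ≥ 90 days ✓ → eligible.
Pension Scheme — service 190 days ≥ 1 month (≈30 days) ✓; rating 5 ≥ 4 ✓; site Portland ✗ (not Pune, Calgary, or Denver) → not eligible.

Internet Stipend, Paid Family Leave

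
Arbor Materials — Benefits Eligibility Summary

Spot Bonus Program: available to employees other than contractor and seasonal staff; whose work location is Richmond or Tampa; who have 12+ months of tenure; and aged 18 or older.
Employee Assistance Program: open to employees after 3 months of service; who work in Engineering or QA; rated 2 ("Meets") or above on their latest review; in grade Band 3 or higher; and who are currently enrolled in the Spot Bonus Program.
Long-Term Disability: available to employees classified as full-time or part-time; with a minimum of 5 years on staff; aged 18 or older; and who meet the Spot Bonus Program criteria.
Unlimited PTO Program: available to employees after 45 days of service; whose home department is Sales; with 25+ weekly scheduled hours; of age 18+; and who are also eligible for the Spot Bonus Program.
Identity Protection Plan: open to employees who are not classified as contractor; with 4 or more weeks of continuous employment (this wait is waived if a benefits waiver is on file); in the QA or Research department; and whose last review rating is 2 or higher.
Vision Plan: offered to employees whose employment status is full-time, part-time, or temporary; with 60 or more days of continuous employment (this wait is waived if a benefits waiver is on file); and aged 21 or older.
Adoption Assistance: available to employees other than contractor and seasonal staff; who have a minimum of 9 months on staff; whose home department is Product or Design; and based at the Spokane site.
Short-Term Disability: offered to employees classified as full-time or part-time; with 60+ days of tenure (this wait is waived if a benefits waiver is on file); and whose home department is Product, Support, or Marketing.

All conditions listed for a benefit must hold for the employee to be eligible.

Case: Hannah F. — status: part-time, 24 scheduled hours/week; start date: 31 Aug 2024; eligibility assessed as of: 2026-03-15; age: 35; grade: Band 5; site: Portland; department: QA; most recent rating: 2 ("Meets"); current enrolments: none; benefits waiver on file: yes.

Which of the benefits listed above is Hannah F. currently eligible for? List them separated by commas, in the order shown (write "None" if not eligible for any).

Identity Protection Plan, Vision Plan

Service from 31 Aug 2024 to 2026-03-15: 561 days.
Spot Bonus Program — status part-time ✓ (not excluded); site Portland ✗ (not Richmond or Tampa) → not eligible.
Employee Assistance Program — service 561 days ≥ 3 months (≈90 days) ✓; dept QA ✓; rating 2 ≥ 2 ✓; grade Band 5 ≥ Band 3 ✓; not enrolled in Spot Bonus Program ✗ → not eligible.
Long-Term Disability — status part-time ✓; service 561 days < 5 years (≈1825 days) ✗ → not eligible.
Unlimited PTO Program — service 561 days ≥ 45 days ✓; dept QA ✗ → not eligible.
Identity Protection Plan — status part-time ✓ (not excluded); benefits waiver on file ✓; dept QA ✓; rating 2 ≥ 2 ✓ → eligible.
Vision Plan — status part-time ✓; benefits waiver on file ✓; age 35 ≥ 21 ✓ → eligible.
Adoption Assistance — status part-time ✓ (not excluded); service 561 days ≥ 9 months (≈270 days) ✓; dept QA ✗ → not eligible.
Short-Term Disability — status part-time ✓; benefits waiver on file ✓; dept QA ✗ → not eligible.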